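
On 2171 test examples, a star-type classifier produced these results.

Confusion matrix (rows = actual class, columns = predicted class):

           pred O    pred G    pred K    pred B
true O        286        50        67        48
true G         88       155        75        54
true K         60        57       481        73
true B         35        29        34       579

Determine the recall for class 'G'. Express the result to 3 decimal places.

One-vs-rest for 'G': TP = diagonal; FP = other classes predicted 'G'; FN = 'G' predicted as other.
recall = TP/(TP+FN).
G: TP=155, FN=88+75+54=217 → 155/372 = 0.4167

0.417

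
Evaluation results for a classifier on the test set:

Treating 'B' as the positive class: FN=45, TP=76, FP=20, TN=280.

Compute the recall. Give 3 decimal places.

0.628

Recall = TP/(TP+FN) = 76/(76+45) = 76/121 = 0.628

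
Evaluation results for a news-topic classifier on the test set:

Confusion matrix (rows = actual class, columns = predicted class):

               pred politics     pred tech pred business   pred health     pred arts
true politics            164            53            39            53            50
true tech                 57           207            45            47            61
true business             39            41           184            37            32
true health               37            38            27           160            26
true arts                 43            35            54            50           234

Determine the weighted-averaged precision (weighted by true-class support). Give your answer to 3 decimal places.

0.526

Per-class precision (TP/(TP+FP)):
  politics: TP=164, FP=57+39+37+43=176 → 164/340 = 0.4824
  tech: TP=207, FP=53+41+38+35=167 → 207/374 = 0.5535
  business: TP=184, FP=39+45+27+54=165 → 184/349 = 0.5272
  health: TP=160, FP=53+47+37+50=187 → 160/347 = 0.4611
  arts: TP=234, FP=50+61+32+26=169 → 234/403 = 0.5806
Weighted-precision = Σ (supportᵢ/N)·precisionᵢ with N=1813: (359/1813)·0.4824 + (417/1813)·0.5535 + (333/1813)·0.5272 + (288/1813)·0.4611 + (416/1813)·0.5806 = 0.526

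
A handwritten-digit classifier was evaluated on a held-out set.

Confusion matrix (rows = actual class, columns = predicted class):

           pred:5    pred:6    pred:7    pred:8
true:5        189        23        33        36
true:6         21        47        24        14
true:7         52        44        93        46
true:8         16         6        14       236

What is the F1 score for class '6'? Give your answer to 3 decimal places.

0.416

Treat '6' as positive and all other classes as negative.
F1 score = 2·TP/(2·TP+FP+FN).
6: TP=47, FP=23+44+6=73, FN=21+24+14=59 → 94/226 = 0.4159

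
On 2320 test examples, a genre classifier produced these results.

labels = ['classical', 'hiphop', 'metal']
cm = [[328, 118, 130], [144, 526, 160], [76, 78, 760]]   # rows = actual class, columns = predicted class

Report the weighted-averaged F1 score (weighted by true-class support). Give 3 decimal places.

0.692

Per-class F1 score (2·TP/(2·TP+FP+FN)):
  classical: TP=328, FP=144+76=220, FN=118+130=248 → 656/1124 = 0.5836
  hiphop: TP=526, FP=118+78=196, FN=144+160=304 → 1052/1552 = 0.6778
  metal: TP=760, FP=130+160=290, FN=76+78=154 → 1520/1964 = 0.7739
Weighted-F1 score = Σ (supportᵢ/N)·F1 scoreᵢ with N=2320: (576/2320)·0.5836 + (830/2320)·0.6778 + (914/2320)·0.7739 = 0.692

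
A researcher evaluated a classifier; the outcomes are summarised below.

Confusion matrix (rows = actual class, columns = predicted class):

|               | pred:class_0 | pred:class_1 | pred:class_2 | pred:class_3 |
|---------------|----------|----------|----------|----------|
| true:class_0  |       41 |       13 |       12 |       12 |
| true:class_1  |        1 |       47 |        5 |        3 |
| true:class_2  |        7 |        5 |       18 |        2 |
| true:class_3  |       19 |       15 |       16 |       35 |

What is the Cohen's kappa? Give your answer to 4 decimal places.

0.4146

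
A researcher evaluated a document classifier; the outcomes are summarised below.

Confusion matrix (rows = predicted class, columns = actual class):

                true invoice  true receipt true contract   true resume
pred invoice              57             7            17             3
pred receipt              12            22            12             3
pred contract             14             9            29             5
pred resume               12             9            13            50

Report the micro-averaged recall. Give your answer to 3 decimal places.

0.577

Micro-averaging pools counts across classes: ΣTP=158, ΣFP=116, ΣFN=116.
Micro-recall = TP/(TP+FN) on pooled counts = 0.577 (equals overall accuracy in single-label multiclass).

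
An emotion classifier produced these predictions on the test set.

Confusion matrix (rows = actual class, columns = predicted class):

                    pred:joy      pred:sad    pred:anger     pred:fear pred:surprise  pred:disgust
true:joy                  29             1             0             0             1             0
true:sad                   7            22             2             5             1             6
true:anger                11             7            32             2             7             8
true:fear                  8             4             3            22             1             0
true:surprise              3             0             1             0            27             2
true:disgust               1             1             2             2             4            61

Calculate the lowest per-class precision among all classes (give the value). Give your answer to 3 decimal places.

0.492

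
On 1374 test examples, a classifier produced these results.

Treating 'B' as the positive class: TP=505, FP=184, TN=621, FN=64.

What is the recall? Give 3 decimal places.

0.888

Recall = TP/(TP+FN) = 505/(505+64) = 505/569 = 0.888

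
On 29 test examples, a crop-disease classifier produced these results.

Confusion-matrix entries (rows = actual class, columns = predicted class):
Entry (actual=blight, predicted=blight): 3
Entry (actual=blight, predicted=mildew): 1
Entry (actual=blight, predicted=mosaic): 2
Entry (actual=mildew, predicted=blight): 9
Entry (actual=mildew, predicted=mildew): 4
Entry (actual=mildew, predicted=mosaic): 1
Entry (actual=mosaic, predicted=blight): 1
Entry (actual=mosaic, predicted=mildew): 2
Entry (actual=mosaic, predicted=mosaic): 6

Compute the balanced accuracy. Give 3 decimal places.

Balanced accuracy = mean of per-class recall.
  blight: recall = 3/6 = 0.5000
  mildew: recall = 4/14 = 0.2857
  mosaic: recall = 6/9 = 0.6667
Mean = (0.5000 + 0.2857 + 0.6667) / 3 = 0.484

0.484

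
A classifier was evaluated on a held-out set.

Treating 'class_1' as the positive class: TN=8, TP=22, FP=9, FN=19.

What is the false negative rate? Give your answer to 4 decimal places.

0.4634

FNR = FN/(FN+TP) = 19/(19+22) = 0.4634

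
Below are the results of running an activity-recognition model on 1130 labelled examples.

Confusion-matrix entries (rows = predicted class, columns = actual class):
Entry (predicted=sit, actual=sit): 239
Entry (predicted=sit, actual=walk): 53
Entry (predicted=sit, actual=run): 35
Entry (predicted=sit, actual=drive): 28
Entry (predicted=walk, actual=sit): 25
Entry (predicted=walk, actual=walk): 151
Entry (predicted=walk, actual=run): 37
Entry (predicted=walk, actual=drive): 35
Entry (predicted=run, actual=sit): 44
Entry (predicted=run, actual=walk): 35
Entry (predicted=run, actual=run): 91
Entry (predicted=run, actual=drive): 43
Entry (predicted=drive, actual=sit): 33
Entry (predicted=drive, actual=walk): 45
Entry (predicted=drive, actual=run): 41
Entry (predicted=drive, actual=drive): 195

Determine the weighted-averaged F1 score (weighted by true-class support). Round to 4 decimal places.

Per-class F1 score (2·TP/(2·TP+FP+FN)):
  sit: TP=239, FP=53+35+28=116, FN=25+44+33=102 → 478/696 = 0.68678
  walk: TP=151, FP=25+37+35=97, FN=53+35+45=133 → 302/532 = 0.56767
  run: TP=91, FP=44+35+43=122, FN=35+37+41=113 → 182/417 = 0.43645
  drive: TP=195, FP=33+45+41=119, FN=28+35+43=106 → 390/615 = 0.63415
Weighted-F1 score = Σ (supportᵢ/N)·F1 scoreᵢ with N=1130: (341/1130)·0.68678 + (284/1130)·0.56767 + (204/1130)·0.43645 + (301/1130)·0.63415 = 0.5976

0.5976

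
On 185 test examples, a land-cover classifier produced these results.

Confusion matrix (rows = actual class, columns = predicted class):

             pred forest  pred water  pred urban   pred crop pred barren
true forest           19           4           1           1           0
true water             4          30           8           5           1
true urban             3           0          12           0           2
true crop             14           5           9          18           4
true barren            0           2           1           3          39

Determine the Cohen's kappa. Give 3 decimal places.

Observed agreement pₒ = trace/N = 118/185 = 0.6378
Expected agreement pₑ = Σ (rowᵢ·colᵢ)/N² = (25·40 + 48·41 + 17·31 + 50·27 + 45·46)/185² = 0.2020
κ = (pₒ − pₑ)/(1 − pₑ) = (0.6378 − 0.2020)/(1 − 0.2020) = 0.546

0.546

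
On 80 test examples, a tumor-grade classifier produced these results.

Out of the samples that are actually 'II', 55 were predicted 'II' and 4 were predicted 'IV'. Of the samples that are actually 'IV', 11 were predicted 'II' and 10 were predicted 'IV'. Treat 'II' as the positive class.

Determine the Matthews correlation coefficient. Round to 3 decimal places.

0.473

MCC = (TP·TN − FP·FN) / √((TP+FP)(TP+FN)(TN+FP)(TN+FN))
Numerator = 55·10 − 11·4 = 506
Denominator = √(66·59·21·14) = √1144836 = 1069.9701
MCC = 506 / 1069.9701 = 0.473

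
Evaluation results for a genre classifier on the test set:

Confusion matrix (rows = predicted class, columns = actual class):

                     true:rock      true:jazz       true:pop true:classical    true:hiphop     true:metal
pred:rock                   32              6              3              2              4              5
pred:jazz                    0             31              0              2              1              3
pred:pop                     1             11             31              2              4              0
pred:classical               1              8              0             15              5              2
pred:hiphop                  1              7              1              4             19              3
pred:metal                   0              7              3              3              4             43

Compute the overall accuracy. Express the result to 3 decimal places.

Accuracy = trace / total = (32+31+31+15+19+43=171) / 264 = 171/264 = 0.648

0.648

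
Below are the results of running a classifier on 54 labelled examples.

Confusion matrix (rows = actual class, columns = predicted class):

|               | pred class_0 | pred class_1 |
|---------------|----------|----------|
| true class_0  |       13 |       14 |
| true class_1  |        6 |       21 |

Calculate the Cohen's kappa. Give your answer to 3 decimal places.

Observed agreement pₒ = trace/N = 34/54 = 0.6296
Expected agreement pₑ = Σ (rowᵢ·colᵢ)/N² = (27·19 + 27·35)/54² = 0.5000
κ = (pₒ − pₑ)/(1 − pₑ) = (0.6296 − 0.5000)/(1 − 0.5000) = 0.259

0.259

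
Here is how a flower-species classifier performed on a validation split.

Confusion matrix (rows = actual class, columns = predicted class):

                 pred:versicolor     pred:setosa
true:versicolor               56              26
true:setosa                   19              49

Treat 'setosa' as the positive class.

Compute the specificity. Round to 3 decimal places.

Specificity = TN/(TN+FP) = 56/(56+26) = 0.683

0.683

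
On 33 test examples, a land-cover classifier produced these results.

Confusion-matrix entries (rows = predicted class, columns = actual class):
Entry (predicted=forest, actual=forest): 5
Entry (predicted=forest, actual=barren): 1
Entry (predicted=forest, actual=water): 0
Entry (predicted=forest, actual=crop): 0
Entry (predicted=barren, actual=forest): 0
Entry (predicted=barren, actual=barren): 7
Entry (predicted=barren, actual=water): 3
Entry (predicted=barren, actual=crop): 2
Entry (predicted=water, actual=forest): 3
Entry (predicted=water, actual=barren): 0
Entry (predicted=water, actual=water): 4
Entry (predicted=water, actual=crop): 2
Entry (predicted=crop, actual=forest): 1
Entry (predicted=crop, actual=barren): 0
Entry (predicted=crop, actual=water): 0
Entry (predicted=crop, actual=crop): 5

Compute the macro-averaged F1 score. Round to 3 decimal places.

0.633

Per-class F1 score (2·TP/(2·TP+FP+FN)):
  forest: TP=5, FP=1+0+0=1, FN=0+3+1=4 → 10/15 = 0.6667
  barren: TP=7, FP=0+3+2=5, FN=1+0+0=1 → 14/20 = 0.7000
  water: TP=4, FP=3+0+2=5, FN=0+3+0=3 → 8/16 = 0.5000
  crop: TP=5, FP=1+0+0=1, FN=0+2+2=4 → 10/15 = 0.6667
Macro-F1 score = mean = (0.6667 + 0.7000 + 0.5000 + 0.6667) / 4 = 0.633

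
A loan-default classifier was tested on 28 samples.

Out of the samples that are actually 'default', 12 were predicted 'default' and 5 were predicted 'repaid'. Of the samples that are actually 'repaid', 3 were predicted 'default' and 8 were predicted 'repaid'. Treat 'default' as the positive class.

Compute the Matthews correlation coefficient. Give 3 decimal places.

0.424

MCC = (TP·TN − FP·FN) / √((TP+FP)(TP+FN)(TN+FP)(TN+FN))
Numerator = 12·8 − 3·5 = 81
Denominator = √(15·17·11·13) = √36465 = 190.9581
MCC = 81 / 190.9581 = 0.424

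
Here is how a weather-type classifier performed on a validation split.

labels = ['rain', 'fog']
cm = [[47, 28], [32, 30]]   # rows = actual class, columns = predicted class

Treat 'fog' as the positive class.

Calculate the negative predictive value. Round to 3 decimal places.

NPV = TN/(TN+FN) = 47/(47+32) = 0.595

0.595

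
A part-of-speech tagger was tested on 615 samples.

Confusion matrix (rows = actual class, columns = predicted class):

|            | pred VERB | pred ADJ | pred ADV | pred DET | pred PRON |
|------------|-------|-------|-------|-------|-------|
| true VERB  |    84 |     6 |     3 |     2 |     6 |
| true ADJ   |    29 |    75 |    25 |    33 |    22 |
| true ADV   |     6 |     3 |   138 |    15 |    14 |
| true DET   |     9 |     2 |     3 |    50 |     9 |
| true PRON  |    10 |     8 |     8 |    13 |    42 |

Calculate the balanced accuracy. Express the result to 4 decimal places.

Balanced accuracy = mean of per-class recall.
  VERB: recall = 84/101 = 0.83168
  ADJ: recall = 75/184 = 0.40761
  ADV: recall = 138/176 = 0.78409
  DET: recall = 50/73 = 0.68493
  PRON: recall = 42/81 = 0.51852
Mean = (0.83168 + 0.40761 + 0.78409 + 0.68493 + 0.51852) / 5 = 0.6454

0.6454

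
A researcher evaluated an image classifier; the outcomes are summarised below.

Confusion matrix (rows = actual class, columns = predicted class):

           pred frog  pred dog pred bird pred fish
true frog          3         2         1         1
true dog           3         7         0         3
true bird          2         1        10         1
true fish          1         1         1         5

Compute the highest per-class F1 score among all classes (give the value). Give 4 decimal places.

Per-class F1 score (2·TP/(2·TP+FP+FN)):
  frog: TP=3, FP=3+2+1=6, FN=2+1+1=4 → 6/16 = 0.37500
  dog: TP=7, FP=2+1+1=4, FN=3+0+3=6 → 14/24 = 0.58333
  bird: TP=10, FP=1+0+1=2, FN=2+1+1=4 → 20/26 = 0.76923
  fish: TP=5, FP=1+3+1=5, FN=1+1+1=3 → 10/18 = 0.55556
Highest is class 'bird' with F1 score = 0.7692.

0.7692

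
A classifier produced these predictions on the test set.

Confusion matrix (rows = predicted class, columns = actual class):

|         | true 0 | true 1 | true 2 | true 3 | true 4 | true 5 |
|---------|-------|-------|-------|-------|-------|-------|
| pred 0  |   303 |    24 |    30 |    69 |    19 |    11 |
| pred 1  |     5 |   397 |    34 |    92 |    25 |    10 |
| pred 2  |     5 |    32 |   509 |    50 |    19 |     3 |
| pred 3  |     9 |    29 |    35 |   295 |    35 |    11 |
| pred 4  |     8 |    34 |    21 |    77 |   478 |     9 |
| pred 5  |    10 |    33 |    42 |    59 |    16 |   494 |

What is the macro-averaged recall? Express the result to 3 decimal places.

0.760

Per-class recall (TP/(TP+FN)):
  0: TP=303, FN=5+5+9+8+10=37 → 303/340 = 0.8912
  1: TP=397, FN=24+32+29+34+33=152 → 397/549 = 0.7231
  2: TP=509, FN=30+34+35+21+42=162 → 509/671 = 0.7586
  3: TP=295, FN=69+92+50+77+59=347 → 295/642 = 0.4595
  4: TP=478, FN=19+25+19+35+16=114 → 478/592 = 0.8074
  5: TP=494, FN=11+10+3+11+9=44 → 494/538 = 0.9182
Macro-recall = mean = (0.8912 + 0.7231 + 0.7586 + 0.4595 + 0.8074 + 0.9182) / 6 = 0.760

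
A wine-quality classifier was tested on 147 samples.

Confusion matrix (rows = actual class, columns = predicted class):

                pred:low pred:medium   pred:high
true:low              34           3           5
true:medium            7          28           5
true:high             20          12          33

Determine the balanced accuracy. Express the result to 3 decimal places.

0.672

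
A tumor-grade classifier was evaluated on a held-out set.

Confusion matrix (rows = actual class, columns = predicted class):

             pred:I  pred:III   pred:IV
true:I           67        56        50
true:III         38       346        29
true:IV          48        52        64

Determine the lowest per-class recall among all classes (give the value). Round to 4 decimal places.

Per-class recall (TP/(TP+FN)):
  I: TP=67, FN=56+50=106 → 67/173 = 0.38728
  III: TP=346, FN=38+29=67 → 346/413 = 0.83777
  IV: TP=64, FN=48+52=100 → 64/164 = 0.39024
Lowest is class 'I' with recall = 0.3873.

0.3873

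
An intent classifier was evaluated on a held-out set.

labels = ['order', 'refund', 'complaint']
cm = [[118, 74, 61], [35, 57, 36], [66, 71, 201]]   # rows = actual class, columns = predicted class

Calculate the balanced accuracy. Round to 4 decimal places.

0.5021

Balanced accuracy = mean of per-class recall.
  order: recall = 118/253 = 0.46640
  refund: recall = 57/128 = 0.44531
  complaint: recall = 201/338 = 0.59467
Mean = (0.46640 + 0.44531 + 0.59467) / 3 = 0.5021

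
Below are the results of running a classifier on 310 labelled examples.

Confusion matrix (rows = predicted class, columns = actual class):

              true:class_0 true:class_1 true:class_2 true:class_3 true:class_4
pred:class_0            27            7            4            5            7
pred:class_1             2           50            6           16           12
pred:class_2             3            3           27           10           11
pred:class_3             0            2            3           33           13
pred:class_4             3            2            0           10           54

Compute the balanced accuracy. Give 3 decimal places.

0.646

Balanced accuracy = mean of per-class recall.
  class_0: recall = 27/35 = 0.7714
  class_1: recall = 50/64 = 0.7813
  class_2: recall = 27/40 = 0.6750
  class_3: recall = 33/74 = 0.4459
  class_4: recall = 54/97 = 0.5567
Mean = (0.7714 + 0.7813 + 0.6750 + 0.4459 + 0.5567) / 5 = 0.646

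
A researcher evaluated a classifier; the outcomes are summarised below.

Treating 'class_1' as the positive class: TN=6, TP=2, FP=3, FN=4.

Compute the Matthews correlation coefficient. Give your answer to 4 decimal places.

MCC = (TP·TN − FP·FN) / √((TP+FP)(TP+FN)(TN+FP)(TN+FN))
Numerator = 2·6 − 3·4 = 0
Denominator = √(5·6·9·10) = √2700 = 51.9615
MCC = 0 / 51.9615 = 0.0000

0.0000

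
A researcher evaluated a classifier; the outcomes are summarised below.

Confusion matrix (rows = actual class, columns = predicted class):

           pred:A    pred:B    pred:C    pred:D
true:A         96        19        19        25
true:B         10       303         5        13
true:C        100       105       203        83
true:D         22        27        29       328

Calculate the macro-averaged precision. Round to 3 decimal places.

Per-class precision (TP/(TP+FP)):
  A: TP=96, FP=10+100+22=132 → 96/228 = 0.4211
  B: TP=303, FP=19+105+27=151 → 303/454 = 0.6674
  C: TP=203, FP=19+5+29=53 → 203/256 = 0.7930
  D: TP=328, FP=25+13+83=121 → 328/449 = 0.7305
Macro-precision = mean = (0.4211 + 0.6674 + 0.7930 + 0.7305) / 4 = 0.653

0.653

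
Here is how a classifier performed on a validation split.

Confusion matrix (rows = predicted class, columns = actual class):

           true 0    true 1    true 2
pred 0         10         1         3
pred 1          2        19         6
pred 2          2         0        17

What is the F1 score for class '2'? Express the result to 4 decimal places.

0.7556

One-vs-rest for '2': TP = diagonal; FP = other classes predicted '2'; FN = '2' predicted as other.
F1 score = 2·TP/(2·TP+FP+FN).
2: TP=17, FP=2+0=2, FN=3+6=9 → 34/45 = 0.75556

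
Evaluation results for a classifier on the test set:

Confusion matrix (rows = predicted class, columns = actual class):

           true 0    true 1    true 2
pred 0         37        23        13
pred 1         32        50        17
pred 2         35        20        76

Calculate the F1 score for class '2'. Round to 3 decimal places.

F1 score = 2·TP/(2·TP+FP+FN).
2: TP=76, FP=35+20=55, FN=13+17=30 → 152/237 = 0.6414

0.641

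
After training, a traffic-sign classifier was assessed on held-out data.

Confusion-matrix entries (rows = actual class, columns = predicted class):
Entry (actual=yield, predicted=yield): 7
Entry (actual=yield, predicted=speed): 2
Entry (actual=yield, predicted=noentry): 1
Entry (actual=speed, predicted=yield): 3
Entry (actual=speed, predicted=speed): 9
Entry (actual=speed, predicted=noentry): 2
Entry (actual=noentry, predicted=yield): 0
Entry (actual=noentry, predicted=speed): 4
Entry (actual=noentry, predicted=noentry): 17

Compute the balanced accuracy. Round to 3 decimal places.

0.717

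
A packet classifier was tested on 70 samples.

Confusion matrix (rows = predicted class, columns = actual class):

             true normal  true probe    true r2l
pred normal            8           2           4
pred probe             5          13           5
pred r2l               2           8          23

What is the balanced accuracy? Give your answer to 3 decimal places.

Balanced accuracy = mean of per-class recall.
  normal: recall = 8/15 = 0.5333
  probe: recall = 13/23 = 0.5652
  r2l: recall = 23/32 = 0.7188
Mean = (0.5333 + 0.5652 + 0.7188) / 3 = 0.606

0.606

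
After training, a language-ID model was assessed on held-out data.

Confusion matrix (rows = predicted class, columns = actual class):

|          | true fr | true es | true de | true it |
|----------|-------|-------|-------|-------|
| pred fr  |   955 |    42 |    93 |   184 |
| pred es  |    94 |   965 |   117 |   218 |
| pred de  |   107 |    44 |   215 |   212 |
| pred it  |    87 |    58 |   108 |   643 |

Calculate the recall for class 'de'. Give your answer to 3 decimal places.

recall = TP/(TP+FN).
de: TP=215, FN=93+117+108=318 → 215/533 = 0.4034

0.403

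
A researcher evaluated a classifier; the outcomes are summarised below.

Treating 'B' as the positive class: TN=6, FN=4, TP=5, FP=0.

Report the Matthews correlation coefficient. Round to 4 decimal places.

MCC = (TP·TN − FP·FN) / √((TP+FP)(TP+FN)(TN+FP)(TN+FN))
Numerator = 5·6 − 0·4 = 30
Denominator = √(5·9·6·10) = √2700 = 51.9615
MCC = 30 / 51.9615 = 0.5774

0.5774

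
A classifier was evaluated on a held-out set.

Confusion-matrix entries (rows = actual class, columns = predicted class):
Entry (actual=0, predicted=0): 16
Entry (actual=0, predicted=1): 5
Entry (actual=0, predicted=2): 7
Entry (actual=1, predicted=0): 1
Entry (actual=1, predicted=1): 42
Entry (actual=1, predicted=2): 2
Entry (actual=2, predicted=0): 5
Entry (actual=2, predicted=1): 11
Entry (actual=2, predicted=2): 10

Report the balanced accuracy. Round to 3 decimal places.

Balanced accuracy = mean of per-class recall.
  0: recall = 16/28 = 0.5714
  1: recall = 42/45 = 0.9333
  2: recall = 10/26 = 0.3846
Mean = (0.5714 + 0.9333 + 0.3846) / 3 = 0.630

0.630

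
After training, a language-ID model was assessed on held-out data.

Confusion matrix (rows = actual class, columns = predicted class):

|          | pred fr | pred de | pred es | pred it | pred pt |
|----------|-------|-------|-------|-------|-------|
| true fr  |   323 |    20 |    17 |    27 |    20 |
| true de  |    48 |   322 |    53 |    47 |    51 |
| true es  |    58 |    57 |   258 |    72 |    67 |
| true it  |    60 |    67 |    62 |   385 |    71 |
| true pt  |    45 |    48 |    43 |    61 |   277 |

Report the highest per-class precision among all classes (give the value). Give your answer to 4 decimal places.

0.6503

Per-class precision (TP/(TP+FP)):
  fr: TP=323, FP=48+58+60+45=211 → 323/534 = 0.60487
  de: TP=322, FP=20+57+67+48=192 → 322/514 = 0.62646
  es: TP=258, FP=17+53+62+43=175 → 258/433 = 0.59584
  it: TP=385, FP=27+47+72+61=207 → 385/592 = 0.65034
  pt: TP=277, FP=20+51+67+71=209 → 277/486 = 0.56996
Highest is class 'it' with precision = 0.6503.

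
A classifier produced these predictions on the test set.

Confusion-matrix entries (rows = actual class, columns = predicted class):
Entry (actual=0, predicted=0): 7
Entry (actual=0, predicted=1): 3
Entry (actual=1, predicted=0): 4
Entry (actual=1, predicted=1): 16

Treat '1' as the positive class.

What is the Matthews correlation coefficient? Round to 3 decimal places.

0.489

MCC = (TP·TN − FP·FN) / √((TP+FP)(TP+FN)(TN+FP)(TN+FN))
Numerator = 16·7 − 3·4 = 100
Denominator = √(19·20·10·11) = √41800 = 204.4505
MCC = 100 / 204.4505 = 0.489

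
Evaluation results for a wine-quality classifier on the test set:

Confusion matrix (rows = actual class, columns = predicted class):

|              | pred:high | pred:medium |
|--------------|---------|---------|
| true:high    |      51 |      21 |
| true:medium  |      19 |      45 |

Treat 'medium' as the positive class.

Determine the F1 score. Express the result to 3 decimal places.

0.692

Precision = TP/(TP+FP) = 45/66 = 0.6818
Recall = TP/(TP+FN) = 45/64 = 0.7031
F1 = 2·TP/(2·TP+FP+FN) = 90/130 = 0.692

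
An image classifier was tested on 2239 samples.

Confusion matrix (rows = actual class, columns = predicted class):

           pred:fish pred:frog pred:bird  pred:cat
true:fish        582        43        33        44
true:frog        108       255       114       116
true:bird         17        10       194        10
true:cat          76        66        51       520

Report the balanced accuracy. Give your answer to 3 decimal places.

Balanced accuracy = mean of per-class recall.
  fish: recall = 582/702 = 0.8291
  frog: recall = 255/593 = 0.4300
  bird: recall = 194/231 = 0.8398
  cat: recall = 520/713 = 0.7293
Mean = (0.8291 + 0.4300 + 0.8398 + 0.7293) / 4 = 0.707

0.707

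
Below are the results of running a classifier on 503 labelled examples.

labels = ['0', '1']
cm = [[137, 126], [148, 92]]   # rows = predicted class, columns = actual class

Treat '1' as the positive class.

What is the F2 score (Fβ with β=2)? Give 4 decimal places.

Fβ = (1+β²)·TP / ((1+β²)·TP + β²·FN + FP), with β²=4
= 5·92 / (5·92 + 4·126 + 148) = 0.4137

0.4137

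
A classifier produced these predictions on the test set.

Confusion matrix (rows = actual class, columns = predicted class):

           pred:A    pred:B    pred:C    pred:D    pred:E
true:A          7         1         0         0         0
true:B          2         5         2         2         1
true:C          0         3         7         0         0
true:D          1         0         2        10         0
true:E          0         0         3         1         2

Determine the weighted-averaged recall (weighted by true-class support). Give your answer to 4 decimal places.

Per-class recall (TP/(TP+FN)):
  A: TP=7, FN=1+0+0+0=1 → 7/8 = 0.87500
  B: TP=5, FN=2+2+2+1=7 → 5/12 = 0.41667
  C: TP=7, FN=0+3+0+0=3 → 7/10 = 0.70000
  D: TP=10, FN=1+0+2+0=3 → 10/13 = 0.76923
  E: TP=2, FN=0+0+3+1=4 → 2/6 = 0.33333
Weighted-recall = Σ (supportᵢ/N)·recallᵢ with N=49: (8/49)·0.87500 + (12/49)·0.41667 + (10/49)·0.70000 + (13/49)·0.76923 + (6/49)·0.33333 = 0.6327

0.6327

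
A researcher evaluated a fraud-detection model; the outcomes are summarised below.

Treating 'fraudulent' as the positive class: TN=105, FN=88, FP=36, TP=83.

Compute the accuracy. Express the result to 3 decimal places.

Accuracy = (TP+TN)/N = (83+105)/312 = 0.603

0.603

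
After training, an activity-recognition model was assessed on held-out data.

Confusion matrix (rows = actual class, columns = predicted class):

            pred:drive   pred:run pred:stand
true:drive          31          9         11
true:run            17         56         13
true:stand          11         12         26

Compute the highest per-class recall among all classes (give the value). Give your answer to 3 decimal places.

0.651

Per-class recall (TP/(TP+FN)):
  drive: TP=31, FN=9+11=20 → 31/51 = 0.6078
  run: TP=56, FN=17+13=30 → 56/86 = 0.6512
  stand: TP=26, FN=11+12=23 → 26/49 = 0.5306
Highest is class 'run' with recall = 0.651.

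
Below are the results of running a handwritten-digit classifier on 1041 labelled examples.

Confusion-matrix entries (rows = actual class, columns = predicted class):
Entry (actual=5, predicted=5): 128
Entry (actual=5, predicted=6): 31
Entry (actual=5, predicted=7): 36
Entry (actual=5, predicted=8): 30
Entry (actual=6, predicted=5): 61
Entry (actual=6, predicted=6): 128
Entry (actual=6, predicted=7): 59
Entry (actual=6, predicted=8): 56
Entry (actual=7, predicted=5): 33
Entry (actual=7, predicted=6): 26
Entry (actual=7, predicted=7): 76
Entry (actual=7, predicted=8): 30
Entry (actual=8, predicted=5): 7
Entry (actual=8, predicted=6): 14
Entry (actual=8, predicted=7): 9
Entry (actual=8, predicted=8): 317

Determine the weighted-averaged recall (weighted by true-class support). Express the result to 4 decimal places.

0.6234

Per-class recall (TP/(TP+FN)):
  5: TP=128, FN=31+36+30=97 → 128/225 = 0.56889
  6: TP=128, FN=61+59+56=176 → 128/304 = 0.42105
  7: TP=76, FN=33+26+30=89 → 76/165 = 0.46061
  8: TP=317, FN=7+14+9=30 → 317/347 = 0.91354
Weighted-recall = Σ (supportᵢ/N)·recallᵢ with N=1041: (225/1041)·0.56889 + (304/1041)·0.42105 + (165/1041)·0.46061 + (347/1041)·0.91354 = 0.6234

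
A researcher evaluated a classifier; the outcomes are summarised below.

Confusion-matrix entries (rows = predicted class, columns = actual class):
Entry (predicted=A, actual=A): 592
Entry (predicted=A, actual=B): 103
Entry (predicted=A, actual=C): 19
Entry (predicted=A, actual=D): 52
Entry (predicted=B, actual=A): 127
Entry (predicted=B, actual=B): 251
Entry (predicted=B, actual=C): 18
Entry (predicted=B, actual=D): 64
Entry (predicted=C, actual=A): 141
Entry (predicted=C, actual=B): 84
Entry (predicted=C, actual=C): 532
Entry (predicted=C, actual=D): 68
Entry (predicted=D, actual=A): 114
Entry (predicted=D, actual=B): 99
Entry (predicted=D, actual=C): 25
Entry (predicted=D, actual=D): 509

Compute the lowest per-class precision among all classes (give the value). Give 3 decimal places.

0.546

Per-class precision (TP/(TP+FP)):
  A: TP=592, FP=103+19+52=174 → 592/766 = 0.7728
  B: TP=251, FP=127+18+64=209 → 251/460 = 0.5457
  C: TP=532, FP=141+84+68=293 → 532/825 = 0.6448
  D: TP=509, FP=114+99+25=238 → 509/747 = 0.6814
Lowest is class 'B' with precision = 0.546.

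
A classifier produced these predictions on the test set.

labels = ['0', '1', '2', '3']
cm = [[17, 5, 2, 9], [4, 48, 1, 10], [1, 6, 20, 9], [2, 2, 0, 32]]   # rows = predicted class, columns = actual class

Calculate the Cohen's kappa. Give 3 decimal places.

0.584

Observed agreement pₒ = trace/N = 117/168 = 0.6964
Expected agreement pₑ = Σ (rowᵢ·colᵢ)/N² = (24·33 + 61·63 + 23·36 + 60·36)/168² = 0.2701
κ = (pₒ − pₑ)/(1 − pₑ) = (0.6964 − 0.2701)/(1 − 0.2701) = 0.584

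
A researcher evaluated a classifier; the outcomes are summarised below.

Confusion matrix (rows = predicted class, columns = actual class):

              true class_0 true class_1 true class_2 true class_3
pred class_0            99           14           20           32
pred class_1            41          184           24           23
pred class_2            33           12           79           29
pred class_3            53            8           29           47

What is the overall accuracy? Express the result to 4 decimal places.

0.5626

Accuracy = trace / total = (99+184+79+47=409) / 727 = 409/727 = 0.5626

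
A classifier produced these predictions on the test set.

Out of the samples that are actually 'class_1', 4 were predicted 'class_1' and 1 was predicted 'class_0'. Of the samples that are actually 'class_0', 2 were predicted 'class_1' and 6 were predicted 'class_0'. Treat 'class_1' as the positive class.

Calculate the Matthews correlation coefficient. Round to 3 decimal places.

MCC = (TP·TN − FP·FN) / √((TP+FP)(TP+FN)(TN+FP)(TN+FN))
Numerator = 4·6 − 2·1 = 22
Denominator = √(6·5·8·7) = √1680 = 40.9878
MCC = 22 / 40.9878 = 0.537

0.537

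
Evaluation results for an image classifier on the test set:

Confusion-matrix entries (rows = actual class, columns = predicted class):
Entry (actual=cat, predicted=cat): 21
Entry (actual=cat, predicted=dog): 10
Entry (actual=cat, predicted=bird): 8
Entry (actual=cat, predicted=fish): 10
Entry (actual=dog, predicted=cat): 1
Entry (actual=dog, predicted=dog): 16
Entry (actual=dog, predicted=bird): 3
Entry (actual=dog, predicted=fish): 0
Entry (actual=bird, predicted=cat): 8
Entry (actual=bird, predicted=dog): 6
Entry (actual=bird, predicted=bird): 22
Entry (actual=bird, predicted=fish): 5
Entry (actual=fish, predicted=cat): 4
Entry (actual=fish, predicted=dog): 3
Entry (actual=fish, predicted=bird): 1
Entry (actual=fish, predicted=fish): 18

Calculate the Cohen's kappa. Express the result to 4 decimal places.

Observed agreement pₒ = trace/N = 77/136 = 0.56618
Expected agreement pₑ = Σ (rowᵢ·colᵢ)/N² = (49·34 + 20·35 + 41·34 + 26·33)/136² = 0.24968
κ = (pₒ − pₑ)/(1 − pₑ) = (0.56618 − 0.24968)/(1 − 0.24968) = 0.4218

0.4218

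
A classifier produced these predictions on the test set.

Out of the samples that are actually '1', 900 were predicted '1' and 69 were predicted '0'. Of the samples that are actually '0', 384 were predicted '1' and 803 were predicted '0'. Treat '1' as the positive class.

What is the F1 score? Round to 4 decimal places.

Precision = TP/(TP+FP) = 900/1284 = 0.7009
Recall = TP/(TP+FN) = 900/969 = 0.9288
F1 = 2·TP/(2·TP+FP+FN) = 1800/2253 = 0.7989

0.7989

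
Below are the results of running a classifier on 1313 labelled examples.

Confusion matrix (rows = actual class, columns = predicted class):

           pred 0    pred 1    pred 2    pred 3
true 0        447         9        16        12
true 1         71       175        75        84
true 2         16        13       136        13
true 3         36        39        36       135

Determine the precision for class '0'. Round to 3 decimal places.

One-vs-rest for '0': TP = diagonal; FP = other classes predicted '0'; FN = '0' predicted as other.
precision = TP/(TP+FP).
0: TP=447, FP=71+16+36=123 → 447/570 = 0.7842

0.784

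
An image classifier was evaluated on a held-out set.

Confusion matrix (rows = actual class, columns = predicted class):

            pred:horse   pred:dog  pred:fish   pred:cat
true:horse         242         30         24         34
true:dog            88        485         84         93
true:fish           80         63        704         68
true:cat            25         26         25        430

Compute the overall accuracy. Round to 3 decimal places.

0.744

Accuracy = trace / total = (242+485+704+430=1861) / 2501 = 1861/2501 = 0.744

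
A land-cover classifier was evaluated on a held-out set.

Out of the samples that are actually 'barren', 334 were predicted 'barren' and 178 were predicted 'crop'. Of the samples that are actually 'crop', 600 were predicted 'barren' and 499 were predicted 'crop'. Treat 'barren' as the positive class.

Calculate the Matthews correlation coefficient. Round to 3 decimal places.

MCC = (TP·TN − FP·FN) / √((TP+FP)(TP+FN)(TN+FP)(TN+FN))
Numerator = 334·499 − 600·178 = 59866
Denominator = √(934·512·1099·677) = √355797750784 = 596487.8463
MCC = 59866 / 596487.8463 = 0.100

0.100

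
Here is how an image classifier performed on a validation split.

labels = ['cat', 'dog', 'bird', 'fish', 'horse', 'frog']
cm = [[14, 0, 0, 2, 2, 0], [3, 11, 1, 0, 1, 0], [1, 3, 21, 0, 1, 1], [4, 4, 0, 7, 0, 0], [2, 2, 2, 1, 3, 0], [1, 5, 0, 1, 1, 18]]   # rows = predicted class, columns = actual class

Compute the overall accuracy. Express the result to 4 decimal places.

0.6607

Accuracy = trace / total = (14+11+21+7+3+18=74) / 112 = 74/112 = 0.6607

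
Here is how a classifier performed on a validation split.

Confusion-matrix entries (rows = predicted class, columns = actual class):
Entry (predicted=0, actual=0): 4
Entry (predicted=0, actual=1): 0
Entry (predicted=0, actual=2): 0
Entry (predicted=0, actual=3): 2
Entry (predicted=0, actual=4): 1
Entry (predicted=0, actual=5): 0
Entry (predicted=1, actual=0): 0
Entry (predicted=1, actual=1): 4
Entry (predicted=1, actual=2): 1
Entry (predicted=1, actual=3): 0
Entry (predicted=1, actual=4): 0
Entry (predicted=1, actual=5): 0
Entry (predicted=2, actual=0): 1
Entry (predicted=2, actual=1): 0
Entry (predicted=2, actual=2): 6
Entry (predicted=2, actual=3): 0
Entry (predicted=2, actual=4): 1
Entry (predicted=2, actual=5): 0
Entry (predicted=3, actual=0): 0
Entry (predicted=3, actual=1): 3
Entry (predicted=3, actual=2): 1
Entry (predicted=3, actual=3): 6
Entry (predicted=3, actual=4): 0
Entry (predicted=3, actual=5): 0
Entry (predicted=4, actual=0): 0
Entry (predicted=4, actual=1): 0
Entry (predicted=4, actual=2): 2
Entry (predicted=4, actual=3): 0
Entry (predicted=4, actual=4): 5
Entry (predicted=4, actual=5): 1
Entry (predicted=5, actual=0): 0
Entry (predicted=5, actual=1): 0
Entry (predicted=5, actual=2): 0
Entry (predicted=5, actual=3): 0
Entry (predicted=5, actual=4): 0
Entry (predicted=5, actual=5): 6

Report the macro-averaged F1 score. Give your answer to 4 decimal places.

Per-class F1 score (2·TP/(2·TP+FP+FN)):
  0: TP=4, FP=0+0+2+1+0=3, FN=0+1+0+0+0=1 → 8/12 = 0.66667
  1: TP=4, FP=0+1+0+0+0=1, FN=0+0+3+0+0=3 → 8/12 = 0.66667
  2: TP=6, FP=1+0+0+1+0=2, FN=0+1+1+2+0=4 → 12/18 = 0.66667
  3: TP=6, FP=0+3+1+0+0=4, FN=2+0+0+0+0=2 → 12/18 = 0.66667
  4: TP=5, FP=0+0+2+0+1=3, FN=1+0+1+0+0=2 → 10/15 = 0.66667
  5: TP=6, FP=0+0+0+0+0=0, FN=0+0+0+0+1=1 → 12/13 = 0.92308
Macro-F1 score = mean = (0.66667 + 0.66667 + 0.66667 + 0.66667 + 0.66667 + 0.92308) / 6 = 0.7094

0.7094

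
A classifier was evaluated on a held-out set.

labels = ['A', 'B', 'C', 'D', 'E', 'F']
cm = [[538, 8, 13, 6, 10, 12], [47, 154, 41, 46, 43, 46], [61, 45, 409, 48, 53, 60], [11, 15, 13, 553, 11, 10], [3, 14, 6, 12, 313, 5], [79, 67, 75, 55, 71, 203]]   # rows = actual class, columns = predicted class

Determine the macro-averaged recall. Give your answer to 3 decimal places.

Per-class recall (TP/(TP+FN)):
  A: TP=538, FN=8+13+6+10+12=49 → 538/587 = 0.9165
  B: TP=154, FN=47+41+46+43+46=223 → 154/377 = 0.4085
  C: TP=409, FN=61+45+48+53+60=267 → 409/676 = 0.6050
  D: TP=553, FN=11+15+13+11+10=60 → 553/613 = 0.9021
  E: TP=313, FN=3+14+6+12+5=40 → 313/353 = 0.8867
  F: TP=203, FN=79+67+75+55+71=347 → 203/550 = 0.3691
Macro-recall = mean = (0.9165 + 0.4085 + 0.6050 + 0.9021 + 0.8867 + 0.3691) / 6 = 0.681

0.681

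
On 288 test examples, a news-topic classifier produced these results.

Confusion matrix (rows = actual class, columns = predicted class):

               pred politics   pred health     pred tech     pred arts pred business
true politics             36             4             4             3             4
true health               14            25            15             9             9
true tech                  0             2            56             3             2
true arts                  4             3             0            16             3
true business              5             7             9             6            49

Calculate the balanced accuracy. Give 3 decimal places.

0.640

Balanced accuracy = mean of per-class recall.
  politics: recall = 36/51 = 0.7059
  health: recall = 25/72 = 0.3472
  tech: recall = 56/63 = 0.8889
  arts: recall = 16/26 = 0.6154
  business: recall = 49/76 = 0.6447
Mean = (0.7059 + 0.3472 + 0.8889 + 0.6154 + 0.6447) / 5 = 0.640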